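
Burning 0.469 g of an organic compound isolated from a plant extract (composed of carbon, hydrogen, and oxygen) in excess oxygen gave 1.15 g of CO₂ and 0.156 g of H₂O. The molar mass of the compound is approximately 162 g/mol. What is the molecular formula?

mol C = 1.15 g CO₂ ÷ 44.009 g/mol = 0.02613 mol
mol H = 2 × 0.156 g H₂O ÷ 18.015 g/mol = 0.01732 mol
mass O = 0.469 − (0.3139 + 0.01746) = 0.1377 g → mol O = 0.1377 ÷ 15.999 = 0.008606 mol
Divide by the smallest (0.008606 mol): C 3.036, H 2.012, O 1.000
Empirical formula: C3H2O
Empirical-formula mass = 54.05 g/mol; 162 ÷ 54.05 ≈ 3, so the molecular formula is C9H6O3.

C9H6O3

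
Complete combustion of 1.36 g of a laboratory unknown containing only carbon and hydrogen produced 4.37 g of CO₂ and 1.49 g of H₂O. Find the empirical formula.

C3H5

mol C = 4.37 g CO₂ ÷ 44.009 g/mol = 0.09930 mol
mol H = 2 × 1.49 g H₂O ÷ 18.015 g/mol = 0.1654 mol
Divide by the smallest (0.09930 mol): C 1.000, H 1.666
Multiplying each by 3 gives whole numbers: C 3.00, H 5.00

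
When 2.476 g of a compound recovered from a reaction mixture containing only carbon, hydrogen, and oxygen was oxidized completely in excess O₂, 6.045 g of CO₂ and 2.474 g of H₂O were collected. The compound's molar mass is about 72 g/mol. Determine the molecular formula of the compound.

mol C = 6.045 g CO₂ ÷ 44.009 g/mol = 0.13736 mol
mol H = 2 × 2.474 g H₂O ÷ 18.015 g/mol = 0.27466 mol
mass O = 2.476 − (1.6498 + 0.27686) = 0.54933 g → mol O = 0.54933 ÷ 15.999 = 0.034335 mol
Divide by the smallest (0.034335 mol): C 4.000, H 7.999, O 1.000
Empirical formula: C4H8O
Empirical-formula mass = 72.11 g/mol; 72 ÷ 72.11 ≈ 1, so the molecular formula is C4H8O.

C4H8O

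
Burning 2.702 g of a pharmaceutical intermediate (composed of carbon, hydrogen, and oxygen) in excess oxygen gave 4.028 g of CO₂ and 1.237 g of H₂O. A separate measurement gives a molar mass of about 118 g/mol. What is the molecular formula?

C4H6O4

mol C = 4.028 g CO₂ ÷ 44.009 g/mol = 0.091527 mol
mol H = 2 × 1.237 g H₂O ÷ 18.015 g/mol = 0.13733 mol
mass O = 2.702 − (1.0993 + 0.13843) = 1.4642 g → mol O = 1.4642 ÷ 15.999 = 0.091521 mol
Divide by the smallest (0.091521 mol): C 1.000, H 1.501, O 1.000
Multiplying each by 2 gives whole numbers: C 2.00, H 3.00, O 2.00
Empirical formula: C2H3O2
Empirical-formula mass = 59.04 g/mol; 118 ÷ 59.04 ≈ 2, so the molecular formula is C4H6O4.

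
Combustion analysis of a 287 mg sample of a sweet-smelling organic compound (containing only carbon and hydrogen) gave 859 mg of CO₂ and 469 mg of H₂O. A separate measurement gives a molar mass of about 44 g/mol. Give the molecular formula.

C3H8

mol C = 0.859 g CO₂ ÷ 44.009 g/mol = 0.01952 mol
mol H = 2 × 0.469 g H₂O ÷ 18.015 g/mol = 0.05207 mol
Divide by the smallest (0.01952 mol): C 1.000, H 2.668
Multiplying each by 3 gives whole numbers: C 3.00, H 8.00
Empirical formula: C3H8
Empirical-formula mass = 44.10 g/mol; 44 ÷ 44.10 ≈ 1, so the molecular formula is C3H8.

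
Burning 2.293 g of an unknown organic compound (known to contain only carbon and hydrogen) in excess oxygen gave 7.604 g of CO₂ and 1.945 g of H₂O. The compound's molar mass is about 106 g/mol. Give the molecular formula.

C8H10

mol C = 7.604 g CO₂ ÷ 44.009 g/mol = 0.17278 mol
mol H = 2 × 1.945 g H₂O ÷ 18.015 g/mol = 0.21593 mol
Divide by the smallest (0.17278 mol): C 1.000, H 1.250
Multiplying each by 4 gives whole numbers: C 4.00, H 5.00
Empirical formula: C4H5
Empirical-formula mass = 53.08 g/mol; 106 ÷ 53.08 ≈ 2, so the molecular formula is C8H10.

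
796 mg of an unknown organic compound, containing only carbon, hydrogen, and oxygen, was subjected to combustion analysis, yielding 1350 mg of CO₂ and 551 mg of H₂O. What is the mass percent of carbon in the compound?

46.3%

mol C = 1.35 g CO₂ ÷ 44.009 g/mol = 0.03068 mol
mol H = 2 × 0.551 g H₂O ÷ 18.015 g/mol = 0.06117 mol
mass O = 0.796 − (0.3684 + 0.06166) = 0.3659 g → mol O = 0.3659 ÷ 15.999 = 0.02287 mol
mass % C = 0.3684 g ÷ 0.796 g × 100%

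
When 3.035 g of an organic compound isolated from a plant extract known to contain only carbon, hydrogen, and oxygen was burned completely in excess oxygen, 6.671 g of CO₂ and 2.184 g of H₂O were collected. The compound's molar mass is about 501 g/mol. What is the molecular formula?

C25H40O10

mol C = 6.671 g CO₂ ÷ 44.009 g/mol = 0.15158 mol
mol H = 2 × 2.184 g H₂O ÷ 18.015 g/mol = 0.24246 mol
mass O = 3.035 − (1.8207 + 0.24440) = 0.96994 g → mol O = 0.96994 ÷ 15.999 = 0.060625 mol
Divide by the smallest (0.060625 mol): C 2.500, H 3.999, O 1.000
Multiplying each by 2 gives whole numbers: C 5.00, H 8.00, O 2.00
Empirical formula: C5H8O2
Empirical-formula mass = 100.12 g/mol; 501 ÷ 100.12 ≈ 5, so the molecular formula is C25H40O10.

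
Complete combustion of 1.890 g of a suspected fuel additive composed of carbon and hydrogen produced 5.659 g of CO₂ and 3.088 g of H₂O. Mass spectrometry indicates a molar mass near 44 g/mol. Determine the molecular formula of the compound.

C3H8

mol C = 5.659 g CO₂ ÷ 44.009 g/mol = 0.12859 mol
mol H = 2 × 3.088 g H₂O ÷ 18.015 g/mol = 0.34283 mol
Divide by the smallest (0.12859 mol): C 1.000, H 2.666
Multiplying each by 3 gives whole numbers: C 3.00, H 8.00
Empirical formula: C3H8
Empirical-formula mass = 44.10 g/mol; 44 ÷ 44.10 ≈ 1, so the molecular formula is C3H8.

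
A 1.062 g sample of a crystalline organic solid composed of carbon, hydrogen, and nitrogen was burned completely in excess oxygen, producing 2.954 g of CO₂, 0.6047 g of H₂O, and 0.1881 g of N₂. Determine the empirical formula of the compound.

mol C = 2.954 g CO₂ ÷ 44.009 g/mol = 0.067123 mol
mol H = 2 × 0.6047 g H₂O ÷ 18.015 g/mol = 0.067133 mol
mol N = 2 × 0.1881 g N₂ ÷ 28.014 g/mol = 0.013429 mol
Divide by the smallest (0.013429 mol): C 4.998, H 4.999, N 1.000

C5H5N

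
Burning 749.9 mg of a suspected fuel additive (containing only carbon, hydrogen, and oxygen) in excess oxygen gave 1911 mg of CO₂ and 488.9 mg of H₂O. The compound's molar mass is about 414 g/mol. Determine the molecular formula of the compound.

mol C = 1.911 g CO₂ ÷ 44.009 g/mol = 0.043423 mol
mol H = 2 × 0.4889 g H₂O ÷ 18.015 g/mol = 0.054277 mol
mass O = 0.7499 − (0.52155 + 0.054711) = 0.17364 g → mol O = 0.17364 ÷ 15.999 = 0.010853 mol
Divide by the smallest (0.010853 mol): C 4.001, H 5.001, O 1.000
Empirical formula: C4H5O
Empirical-formula mass = 69.08 g/mol; 414 ÷ 69.08 ≈ 6, so the molecular formula is C24H30O6.

C24H30O6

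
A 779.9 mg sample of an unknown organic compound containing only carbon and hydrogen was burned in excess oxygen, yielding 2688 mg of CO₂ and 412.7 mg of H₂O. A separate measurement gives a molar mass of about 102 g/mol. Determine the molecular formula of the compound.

mol C = 2.688 g CO₂ ÷ 44.009 g/mol = 0.061078 mol
mol H = 2 × 0.4127 g H₂O ÷ 18.015 g/mol = 0.045817 mol
Divide by the smallest (0.045817 mol): C 1.333, H 1.000
Multiplying each by 3 gives whole numbers: C 4.00, H 3.00
Empirical formula: C4H3
Empirical-formula mass = 51.07 g/mol; 102 ÷ 51.07 ≈ 2, so the molecular formula is C8H6.

C8H6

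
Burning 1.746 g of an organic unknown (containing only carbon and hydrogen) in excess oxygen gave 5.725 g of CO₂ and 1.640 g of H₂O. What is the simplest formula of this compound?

C5H7

mol C = 5.725 g CO₂ ÷ 44.009 g/mol = 0.13009 mol
mol H = 2 × 1.640 g H₂O ÷ 18.015 g/mol = 0.18207 mol
Divide by the smallest (0.13009 mol): C 1.000, H 1.400
Multiplying each by 5 gives whole numbers: C 5.00, H 7.00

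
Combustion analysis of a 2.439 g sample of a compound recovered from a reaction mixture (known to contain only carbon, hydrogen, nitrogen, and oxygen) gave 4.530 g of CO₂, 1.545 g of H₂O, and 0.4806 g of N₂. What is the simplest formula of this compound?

C3H5NO

mol C = 4.530 g CO₂ ÷ 44.009 g/mol = 0.10293 mol
mol H = 2 × 1.545 g H₂O ÷ 18.015 g/mol = 0.17152 mol
mol N = 2 × 0.4806 g N₂ ÷ 28.014 g/mol = 0.034311 mol
mass O = 2.439 − (1.2363 + 0.17290 + 0.48060) = 0.54917 g → mol O = 0.54917 ÷ 15.999 = 0.034325 mol
Divide by the smallest (0.034311 mol): C 3.000, H 4.999, N 1.000, O 1.000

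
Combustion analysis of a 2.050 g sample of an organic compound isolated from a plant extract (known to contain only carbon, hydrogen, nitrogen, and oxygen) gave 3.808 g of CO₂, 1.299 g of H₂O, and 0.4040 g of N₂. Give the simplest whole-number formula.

C3H5NO

mol C = 3.808 g CO₂ ÷ 44.009 g/mol = 0.086528 mol
mol H = 2 × 1.299 g H₂O ÷ 18.015 g/mol = 0.14421 mol
mol N = 2 × 0.4040 g N₂ ÷ 28.014 g/mol = 0.028843 mol
mass O = 2.050 − (1.0393 + 0.14537 + 0.40400) = 0.46135 g → mol O = 0.46135 ÷ 15.999 = 0.028836 mol
Divide by the smallest (0.028836 mol): C 3.001, H 5.001, N 1.000, O 1.000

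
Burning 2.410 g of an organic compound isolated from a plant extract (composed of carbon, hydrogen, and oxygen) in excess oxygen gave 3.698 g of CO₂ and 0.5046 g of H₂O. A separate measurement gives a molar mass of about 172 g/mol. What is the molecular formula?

C6H4O6

mol C = 3.698 g CO₂ ÷ 44.009 g/mol = 0.084028 mol
mol H = 2 × 0.5046 g H₂O ÷ 18.015 g/mol = 0.056020 mol
mass O = 2.410 − (1.0093 + 0.056468) = 1.3443 g → mol O = 1.3443 ÷ 15.999 = 0.084022 mol
Divide by the smallest (0.056020 mol): C 1.500, H 1.000, O 1.500
Multiplying each by 2 gives whole numbers: C 3.00, H 2.00, O 3.00
Empirical formula: C3H2O3
Empirical-formula mass = 86.05 g/mol; 172 ÷ 86.05 ≈ 2, so the molecular formula is C6H4O6.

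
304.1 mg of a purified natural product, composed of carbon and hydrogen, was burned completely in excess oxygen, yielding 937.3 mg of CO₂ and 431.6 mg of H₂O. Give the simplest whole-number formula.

C4H9

mol C = 0.9373 g CO₂ ÷ 44.009 g/mol = 0.021298 mol
mol H = 2 × 0.4316 g H₂O ÷ 18.015 g/mol = 0.047916 mol
Divide by the smallest (0.021298 mol): C 1.000, H 2.250
Multiplying each by 4 gives whole numbers: C 4.00, H 9.00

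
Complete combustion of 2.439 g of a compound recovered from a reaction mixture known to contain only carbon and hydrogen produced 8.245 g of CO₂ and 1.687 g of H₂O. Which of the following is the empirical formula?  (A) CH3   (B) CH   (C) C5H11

(B) CH

mol C = 8.245 g CO₂ ÷ 44.009 g/mol = 0.18735 mol
mol H = 2 × 1.687 g H₂O ÷ 18.015 g/mol = 0.18729 mol
Divide by the smallest (0.18729 mol): C 1.000, H 1.000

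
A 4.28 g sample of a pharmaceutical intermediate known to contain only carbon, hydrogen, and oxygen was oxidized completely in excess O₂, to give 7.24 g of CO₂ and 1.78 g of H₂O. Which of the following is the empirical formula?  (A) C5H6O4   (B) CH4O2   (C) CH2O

mol C = 7.24 g CO₂ ÷ 44.009 g/mol = 0.1645 mol
mol H = 2 × 1.78 g H₂O ÷ 18.015 g/mol = 0.1976 mol
mass O = 4.28 − (1.976 + 0.1992) = 2.105 g → mol O = 2.105 ÷ 15.999 = 0.1316 mol
Divide by the smallest (0.1316 mol): C 1.250, H 1.502, O 1.000
Multiplying each by 4 gives whole numbers: C 5.00, H 6.01, O 4.00

(A) C5H6O4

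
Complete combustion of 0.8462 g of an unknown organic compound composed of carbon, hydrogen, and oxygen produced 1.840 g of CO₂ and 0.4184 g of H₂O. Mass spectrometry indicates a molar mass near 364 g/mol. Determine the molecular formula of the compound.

C18H20O8

mol C = 1.840 g CO₂ ÷ 44.009 g/mol = 0.041810 mol
mol H = 2 × 0.4184 g H₂O ÷ 18.015 g/mol = 0.046450 mol
mass O = 0.8462 − (0.50218 + 0.046822) = 0.29720 g → mol O = 0.29720 ÷ 15.999 = 0.018576 mol
Divide by the smallest (0.018576 mol): C 2.251, H 2.501, O 1.000
Multiplying each by 4 gives whole numbers: C 9.00, H 10.00, O 4.00
Empirical formula: C9H10O4
Empirical-formula mass = 182.17 g/mol; 364 ÷ 182.17 ≈ 2, so the molecular formula is C18H20O8.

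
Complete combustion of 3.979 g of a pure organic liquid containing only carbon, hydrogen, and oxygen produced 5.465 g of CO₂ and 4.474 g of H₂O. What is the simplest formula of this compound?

CH4O

mol C = 5.465 g CO₂ ÷ 44.009 g/mol = 0.12418 mol
mol H = 2 × 4.474 g H₂O ÷ 18.015 g/mol = 0.49670 mol
mass O = 3.979 − (1.4915 + 0.50067) = 1.9868 g → mol O = 1.9868 ÷ 15.999 = 0.12418 mol
Divide by the smallest (0.12418 mol): C 1.000, H 4.000, O 1.000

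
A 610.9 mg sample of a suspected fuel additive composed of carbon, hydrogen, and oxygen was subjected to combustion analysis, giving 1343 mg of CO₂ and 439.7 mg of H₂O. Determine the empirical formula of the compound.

mol C = 1.343 g CO₂ ÷ 44.009 g/mol = 0.030516 mol
mol H = 2 × 0.4397 g H₂O ÷ 18.015 g/mol = 0.048815 mol
mass O = 0.6109 − (0.36653 + 0.049205) = 0.19516 g → mol O = 0.19516 ÷ 15.999 = 0.012198 mol
Divide by the smallest (0.012198 mol): C 2.502, H 4.002, O 1.000
Multiplying each by 2 gives whole numbers: C 5.00, H 8.00, O 2.00

C5H8O2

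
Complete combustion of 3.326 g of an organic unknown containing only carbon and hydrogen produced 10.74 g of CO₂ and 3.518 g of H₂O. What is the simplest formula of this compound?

mol C = 10.74 g CO₂ ÷ 44.009 g/mol = 0.24404 mol
mol H = 2 × 3.518 g H₂O ÷ 18.015 g/mol = 0.39056 mol
Divide by the smallest (0.24404 mol): C 1.000, H 1.600
Multiplying each by 5 gives whole numbers: C 5.00, H 8.00

C5H8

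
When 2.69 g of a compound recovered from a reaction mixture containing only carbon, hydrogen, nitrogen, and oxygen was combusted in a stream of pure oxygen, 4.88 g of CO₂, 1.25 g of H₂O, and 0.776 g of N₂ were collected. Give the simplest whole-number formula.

C4H5N2O

mol C = 4.88 g CO₂ ÷ 44.009 g/mol = 0.1109 mol
mol H = 2 × 1.25 g H₂O ÷ 18.015 g/mol = 0.1388 mol
mol N = 2 × 0.776 g N₂ ÷ 28.014 g/mol = 0.05540 mol
mass O = 2.69 − (1.332 + 0.1399 + 0.7760) = 0.4423 g → mol O = 0.4423 ÷ 15.999 = 0.02764 mol
Divide by the smallest (0.02764 mol): C 4.011, H 5.020, N 2.004, O 1.000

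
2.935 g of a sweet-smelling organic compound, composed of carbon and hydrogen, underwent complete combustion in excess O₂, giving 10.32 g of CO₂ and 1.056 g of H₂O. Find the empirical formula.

C2H

mol C = 10.32 g CO₂ ÷ 44.009 g/mol = 0.23450 mol
mol H = 2 × 1.056 g H₂O ÷ 18.015 g/mol = 0.11724 mol
Divide by the smallest (0.11724 mol): C 2.000, H 1.000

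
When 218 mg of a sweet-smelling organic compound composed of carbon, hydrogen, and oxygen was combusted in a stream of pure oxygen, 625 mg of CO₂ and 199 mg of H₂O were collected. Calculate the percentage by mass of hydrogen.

10.2%

mol C = 0.625 g CO₂ ÷ 44.009 g/mol = 0.01420 mol
mol H = 2 × 0.199 g H₂O ÷ 18.015 g/mol = 0.02209 mol
mass O = 0.218 − (0.1706 + 0.02227) = 0.02515 g → mol O = 0.02515 ÷ 15.999 = 0.001572 mol
mass % H = 0.02227 g ÷ 0.218 g × 100%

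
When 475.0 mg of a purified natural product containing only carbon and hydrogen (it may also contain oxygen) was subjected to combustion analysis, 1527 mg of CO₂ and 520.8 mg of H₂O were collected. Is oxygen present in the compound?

no

mol C = 1.527 g CO₂ ÷ 44.009 g/mol = 0.034697 mol
mol H = 2 × 0.5208 g H₂O ÷ 18.015 g/mol = 0.057818 mol
C and H together account for 0.47503 g — essentially the entire 0.4750 g sample — so the compound contains no oxygen.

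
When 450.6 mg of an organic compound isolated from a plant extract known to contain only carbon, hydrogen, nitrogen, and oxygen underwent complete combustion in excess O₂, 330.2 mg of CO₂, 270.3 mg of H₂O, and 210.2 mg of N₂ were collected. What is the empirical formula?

mol C = 0.3302 g CO₂ ÷ 44.009 g/mol = 0.0075030 mol
mol H = 2 × 0.2703 g H₂O ÷ 18.015 g/mol = 0.030008 mol
mol N = 2 × 0.2102 g N₂ ÷ 28.014 g/mol = 0.015007 mol
mass O = 0.4506 − (0.090119 + 0.030248 + 0.21020) = 0.12003 g → mol O = 0.12003 ÷ 15.999 = 0.0075025 mol
Divide by the smallest (0.0075025 mol): C 1.000, H 4.000, N 2.000, O 1.000

CH4N2O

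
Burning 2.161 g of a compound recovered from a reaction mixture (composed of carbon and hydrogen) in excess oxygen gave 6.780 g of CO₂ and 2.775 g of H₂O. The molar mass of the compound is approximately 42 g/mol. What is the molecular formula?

mol C = 6.780 g CO₂ ÷ 44.009 g/mol = 0.15406 mol
mol H = 2 × 2.775 g H₂O ÷ 18.015 g/mol = 0.30808 mol
Divide by the smallest (0.15406 mol): C 1.000, H 2.000
Empirical formula: CH2
Empirical-formula mass = 14.03 g/mol; 42 ÷ 14.03 ≈ 3, so the molecular formula is C3H6.

C3H6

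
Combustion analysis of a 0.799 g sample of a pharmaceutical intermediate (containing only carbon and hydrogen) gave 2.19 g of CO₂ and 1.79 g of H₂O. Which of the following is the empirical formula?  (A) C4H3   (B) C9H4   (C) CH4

mol C = 2.19 g CO₂ ÷ 44.009 g/mol = 0.04976 mol
mol H = 2 × 1.79 g H₂O ÷ 18.015 g/mol = 0.1987 mol
Divide by the smallest (0.04976 mol): C 1.000, H 3.993

(C) CH4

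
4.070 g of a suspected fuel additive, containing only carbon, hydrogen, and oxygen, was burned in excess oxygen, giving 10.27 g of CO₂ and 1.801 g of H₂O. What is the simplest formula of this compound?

C7H6O2

mol C = 10.27 g CO₂ ÷ 44.009 g/mol = 0.23336 mol
mol H = 2 × 1.801 g H₂O ÷ 18.015 g/mol = 0.19994 mol
mass O = 4.070 − (2.8029 + 0.20154) = 1.0656 g → mol O = 1.0656 ÷ 15.999 = 0.066601 mol
Divide by the smallest (0.066601 mol): C 3.504, H 3.002, O 1.000
Multiplying each by 2 gives whole numbers: C 7.01, H 6.00, O 2.00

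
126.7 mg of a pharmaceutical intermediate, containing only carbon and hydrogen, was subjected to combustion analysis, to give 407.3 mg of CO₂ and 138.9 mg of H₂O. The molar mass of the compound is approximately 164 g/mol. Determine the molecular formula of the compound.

C12H20

mol C = 0.4073 g CO₂ ÷ 44.009 g/mol = 0.0092549 mol
mol H = 2 × 0.1389 g H₂O ÷ 18.015 g/mol = 0.015420 mol
Divide by the smallest (0.0092549 mol): C 1.000, H 1.666
Multiplying each by 3 gives whole numbers: C 3.00, H 5.00
Empirical formula: C3H5
Empirical-formula mass = 41.07 g/mol; 164 ÷ 41.07 ≈ 4, so the molecular formula is C12H20.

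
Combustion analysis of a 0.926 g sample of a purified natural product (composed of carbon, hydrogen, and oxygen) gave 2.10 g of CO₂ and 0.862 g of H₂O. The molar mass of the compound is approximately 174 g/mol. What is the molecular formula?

C9H18O3

mol C = 2.10 g CO₂ ÷ 44.009 g/mol = 0.04772 mol
mol H = 2 × 0.862 g H₂O ÷ 18.015 g/mol = 0.09570 mol
mass O = 0.926 − (0.5731 + 0.09646) = 0.2564 g → mol O = 0.2564 ÷ 15.999 = 0.01603 mol
Divide by the smallest (0.01603 mol): C 2.977, H 5.971, O 1.000
Empirical formula: C3H6O
Empirical-formula mass = 58.08 g/mol; 174 ÷ 58.08 ≈ 3, so the molecular formula is C9H18O3.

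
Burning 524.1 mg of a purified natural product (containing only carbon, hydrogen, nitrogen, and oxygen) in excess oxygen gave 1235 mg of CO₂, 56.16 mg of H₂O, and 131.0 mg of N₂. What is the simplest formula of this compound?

C9H2N3O

mol C = 1.235 g CO₂ ÷ 44.009 g/mol = 0.028062 mol
mol H = 2 × 0.05616 g H₂O ÷ 18.015 g/mol = 0.0062348 mol
mol N = 2 × 0.1310 g N₂ ÷ 28.014 g/mol = 0.0093525 mol
mass O = 0.5241 − (0.33706 + 0.0062847 + 0.13100) = 0.049757 g → mol O = 0.049757 ÷ 15.999 = 0.0031100 mol
Divide by the smallest (0.0031100 mol): C 9.023, H 2.005, N 3.007, O 1.000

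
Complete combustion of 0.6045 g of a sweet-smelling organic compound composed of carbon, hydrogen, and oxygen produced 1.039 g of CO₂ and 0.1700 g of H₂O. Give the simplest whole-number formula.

mol C = 1.039 g CO₂ ÷ 44.009 g/mol = 0.023609 mol
mol H = 2 × 0.1700 g H₂O ÷ 18.015 g/mol = 0.018873 mol
mass O = 0.6045 − (0.28357 + 0.019024) = 0.30191 g → mol O = 0.30191 ÷ 15.999 = 0.018871 mol
Divide by the smallest (0.018871 mol): C 1.251, H 1.000, O 1.000
Multiplying each by 4 gives whole numbers: C 5.00, H 4.00, O 4.00

C5H4O4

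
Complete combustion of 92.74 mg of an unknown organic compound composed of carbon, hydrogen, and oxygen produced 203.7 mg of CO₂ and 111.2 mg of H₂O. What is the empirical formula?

mol C = 0.2037 g CO₂ ÷ 44.009 g/mol = 0.0046286 mol
mol H = 2 × 0.1112 g H₂O ÷ 18.015 g/mol = 0.012345 mol
mass O = 0.09274 − (0.055594 + 0.012444) = 0.024702 g → mol O = 0.024702 ÷ 15.999 = 0.0015440 mol
Divide by the smallest (0.0015440 mol): C 2.998, H 7.996, O 1.000

C3H8O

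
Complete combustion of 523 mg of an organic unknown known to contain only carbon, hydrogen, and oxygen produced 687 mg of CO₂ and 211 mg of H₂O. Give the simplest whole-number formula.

mol C = 0.687 g CO₂ ÷ 44.009 g/mol = 0.01561 mol
mol H = 2 × 0.211 g H₂O ÷ 18.015 g/mol = 0.02342 mol
mass O = 0.523 − (0.1875 + 0.02361) = 0.3119 g → mol O = 0.3119 ÷ 15.999 = 0.01949 mol
Divide by the smallest (0.01561 mol): C 1.000, H 1.501, O 1.249
Multiplying each by 4 gives whole numbers: C 4.00, H 6.00, O 5.00

C4H6O5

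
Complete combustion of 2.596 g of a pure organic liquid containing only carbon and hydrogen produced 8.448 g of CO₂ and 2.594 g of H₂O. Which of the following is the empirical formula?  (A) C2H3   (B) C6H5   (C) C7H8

mol C = 8.448 g CO₂ ÷ 44.009 g/mol = 0.19196 mol
mol H = 2 × 2.594 g H₂O ÷ 18.015 g/mol = 0.28798 mol
Divide by the smallest (0.19196 mol): C 1.000, H 1.500
Multiplying each by 2 gives whole numbers: C 2.00, H 3.00

(A) C2H3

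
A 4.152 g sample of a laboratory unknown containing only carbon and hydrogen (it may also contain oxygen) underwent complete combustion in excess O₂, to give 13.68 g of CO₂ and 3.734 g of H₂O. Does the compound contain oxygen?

no

mol C = 13.68 g CO₂ ÷ 44.009 g/mol = 0.31085 mol
mol H = 2 × 3.734 g H₂O ÷ 18.015 g/mol = 0.41454 mol
C and H together account for 4.1514 g — essentially the entire 4.152 g sample — so the compound contains no oxygen.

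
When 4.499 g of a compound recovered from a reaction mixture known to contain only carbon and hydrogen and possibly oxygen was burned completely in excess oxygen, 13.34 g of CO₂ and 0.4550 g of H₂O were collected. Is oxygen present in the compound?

yes

mol C = 13.34 g CO₂ ÷ 44.009 g/mol = 0.30312 mol
mol H = 2 × 0.4550 g H₂O ÷ 18.015 g/mol = 0.050513 mol
C and H account for only 3.6917 g of the 4.499 g sample; the remaining 0.80731 g must be oxygen.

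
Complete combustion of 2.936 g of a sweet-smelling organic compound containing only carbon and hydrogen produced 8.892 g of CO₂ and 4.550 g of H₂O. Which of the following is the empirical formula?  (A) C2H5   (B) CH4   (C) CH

mol C = 8.892 g CO₂ ÷ 44.009 g/mol = 0.20205 mol
mol H = 2 × 4.550 g H₂O ÷ 18.015 g/mol = 0.50513 mol
Divide by the smallest (0.20205 mol): C 1.000, H 2.500
Multiplying each by 2 gives whole numbers: C 2.00, H 5.00

(A) C2H5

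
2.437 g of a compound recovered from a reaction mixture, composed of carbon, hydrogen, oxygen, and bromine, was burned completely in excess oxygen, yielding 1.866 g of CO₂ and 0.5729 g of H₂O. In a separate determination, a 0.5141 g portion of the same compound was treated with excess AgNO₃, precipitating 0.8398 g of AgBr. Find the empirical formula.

mol C = 1.866 g CO₂ ÷ 44.009 g/mol = 0.042400 mol
mol H = 2 × 0.5729 g H₂O ÷ 18.015 g/mol = 0.063603 mol
From the AgBr data: mol Br per gram of compound = (0.8398 ÷ 187.772) ÷ 0.5141 = 0.0086996 mol/g, so in the 2.437 g combustion sample mol Br = 0.021201 mol
mass O = 2.437 − (0.50927 + 0.064111 + 1.6940) = 0.16959 g → mol O = 0.16959 ÷ 15.999 = 0.010600 mol
Divide by the smallest (0.010600 mol): C 4.000, H 6.000, Br 2.000, O 1.000

C4H6Br2O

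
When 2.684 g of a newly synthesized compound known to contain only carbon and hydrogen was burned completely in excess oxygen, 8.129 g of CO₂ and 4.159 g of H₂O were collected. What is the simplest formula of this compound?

C2H5

mol C = 8.129 g CO₂ ÷ 44.009 g/mol = 0.18471 mol
mol H = 2 × 4.159 g H₂O ÷ 18.015 g/mol = 0.46173 mol
Divide by the smallest (0.18471 mol): C 1.000, H 2.500
Multiplying each by 2 gives whole numbers: C 2.00, H 5.00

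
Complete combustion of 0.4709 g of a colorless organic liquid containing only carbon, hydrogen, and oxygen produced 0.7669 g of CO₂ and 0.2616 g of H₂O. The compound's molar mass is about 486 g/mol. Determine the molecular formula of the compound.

C18H30O15

mol C = 0.7669 g CO₂ ÷ 44.009 g/mol = 0.017426 mol
mol H = 2 × 0.2616 g H₂O ÷ 18.015 g/mol = 0.029042 mol
mass O = 0.4709 − (0.20930 + 0.029275) = 0.23232 g → mol O = 0.23232 ÷ 15.999 = 0.014521 mol
Divide by the smallest (0.014521 mol): C 1.200, H 2.000, O 1.000
Multiplying each by 5 gives whole numbers: C 6.00, H 10.00, O 5.00
Empirical formula: C6H10O5
Empirical-formula mass = 162.14 g/mol; 486 ÷ 162.14 ≈ 3, so the molecular formula is C18H30O15.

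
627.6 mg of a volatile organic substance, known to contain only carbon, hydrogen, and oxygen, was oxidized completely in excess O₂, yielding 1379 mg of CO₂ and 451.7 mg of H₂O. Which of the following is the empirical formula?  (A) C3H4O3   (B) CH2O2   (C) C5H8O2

mol C = 1.379 g CO₂ ÷ 44.009 g/mol = 0.031334 mol
mol H = 2 × 0.4517 g H₂O ÷ 18.015 g/mol = 0.050147 mol
mass O = 0.6276 − (0.37636 + 0.050548) = 0.20069 g → mol O = 0.20069 ÷ 15.999 = 0.012544 mol
Divide by the smallest (0.012544 mol): C 2.498, H 3.998, O 1.000
Multiplying each by 2 gives whole numbers: C 5.00, H 8.00, O 2.00

(C) C5H8O2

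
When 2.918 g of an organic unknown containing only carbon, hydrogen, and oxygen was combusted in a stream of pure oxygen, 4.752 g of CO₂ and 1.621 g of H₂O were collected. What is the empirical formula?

mol C = 4.752 g CO₂ ÷ 44.009 g/mol = 0.10798 mol
mol H = 2 × 1.621 g H₂O ÷ 18.015 g/mol = 0.17996 mol
mass O = 2.918 − (1.2969 + 0.18140) = 1.4397 g → mol O = 1.4397 ÷ 15.999 = 0.089985 mol
Divide by the smallest (0.089985 mol): C 1.200, H 2.000, O 1.000
Multiplying each by 5 gives whole numbers: C 6.00, H 10.00, O 5.00

C6H10O5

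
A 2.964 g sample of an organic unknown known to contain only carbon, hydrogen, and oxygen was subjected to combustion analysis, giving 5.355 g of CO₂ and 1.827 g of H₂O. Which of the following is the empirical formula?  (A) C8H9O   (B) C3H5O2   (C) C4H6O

(B) C3H5O2

mol C = 5.355 g CO₂ ÷ 44.009 g/mol = 0.12168 mol
mol H = 2 × 1.827 g H₂O ÷ 18.015 g/mol = 0.20283 mol
mass O = 2.964 − (1.4615 + 0.20445) = 1.2981 g → mol O = 1.2981 ÷ 15.999 = 0.081133 mol
Divide by the smallest (0.081133 mol): C 1.500, H 2.500, O 1.000
Multiplying each by 2 gives whole numbers: C 3.00, H 5.00, O 2.00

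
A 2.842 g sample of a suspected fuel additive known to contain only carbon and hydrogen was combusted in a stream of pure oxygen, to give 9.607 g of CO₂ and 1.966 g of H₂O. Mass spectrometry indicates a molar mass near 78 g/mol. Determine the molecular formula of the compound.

mol C = 9.607 g CO₂ ÷ 44.009 g/mol = 0.21830 mol
mol H = 2 × 1.966 g H₂O ÷ 18.015 g/mol = 0.21826 mol
Divide by the smallest (0.21826 mol): C 1.000, H 1.000
Empirical formula: CH
Empirical-formula mass = 13.02 g/mol; 78 ÷ 13.02 ≈ 6, so the molecular formula is C6H6.

C6H6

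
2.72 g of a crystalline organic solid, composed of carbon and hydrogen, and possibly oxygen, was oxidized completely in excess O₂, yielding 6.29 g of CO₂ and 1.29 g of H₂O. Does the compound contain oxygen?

yes

mol C = 6.29 g CO₂ ÷ 44.009 g/mol = 0.1429 mol
mol H = 2 × 1.29 g H₂O ÷ 18.015 g/mol = 0.1432 mol
C and H account for only 1.861 g of the 2.72 g sample; the remaining 0.8590 g must be oxygen.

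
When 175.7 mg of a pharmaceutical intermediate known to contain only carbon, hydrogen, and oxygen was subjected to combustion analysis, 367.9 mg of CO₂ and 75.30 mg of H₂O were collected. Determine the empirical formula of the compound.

C2H2O

mol C = 0.3679 g CO₂ ÷ 44.009 g/mol = 0.0083597 mol
mol H = 2 × 0.07530 g H₂O ÷ 18.015 g/mol = 0.0083597 mol
mass O = 0.1757 − (0.10041 + 0.0084266) = 0.066866 g → mol O = 0.066866 ÷ 15.999 = 0.0041794 mol
Divide by the smallest (0.0041794 mol): C 2.000, H 2.000, O 1.000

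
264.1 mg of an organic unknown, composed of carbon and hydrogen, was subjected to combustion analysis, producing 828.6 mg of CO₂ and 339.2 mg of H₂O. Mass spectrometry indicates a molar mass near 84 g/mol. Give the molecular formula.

mol C = 0.8286 g CO₂ ÷ 44.009 g/mol = 0.018828 mol
mol H = 2 × 0.3392 g H₂O ÷ 18.015 g/mol = 0.037658 mol
Divide by the smallest (0.018828 mol): C 1.000, H 2.000
Empirical formula: CH2
Empirical-formula mass = 14.03 g/mol; 84 ÷ 14.03 ≈ 6, so the molecular formula is C6H12.

C6H12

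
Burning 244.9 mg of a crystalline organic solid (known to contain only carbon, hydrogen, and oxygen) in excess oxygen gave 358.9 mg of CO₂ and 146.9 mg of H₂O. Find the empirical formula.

CH2O

mol C = 0.3589 g CO₂ ÷ 44.009 g/mol = 0.0081552 mol
mol H = 2 × 0.1469 g H₂O ÷ 18.015 g/mol = 0.016309 mol
mass O = 0.2449 − (0.097952 + 0.016439) = 0.13051 g → mol O = 0.13051 ÷ 15.999 = 0.0081573 mol
Divide by the smallest (0.0081552 mol): C 1.000, H 2.000, O 1.000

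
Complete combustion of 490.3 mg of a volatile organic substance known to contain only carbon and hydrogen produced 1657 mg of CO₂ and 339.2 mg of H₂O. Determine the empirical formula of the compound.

CH

mol C = 1.657 g CO₂ ÷ 44.009 g/mol = 0.037651 mol
mol H = 2 × 0.3392 g H₂O ÷ 18.015 g/mol = 0.037658 mol
Divide by the smallest (0.037651 mol): C 1.000, H 1.000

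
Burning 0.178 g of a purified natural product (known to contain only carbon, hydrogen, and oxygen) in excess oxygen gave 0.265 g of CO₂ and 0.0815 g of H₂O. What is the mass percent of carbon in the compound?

40.6%

mol C = 0.265 g CO₂ ÷ 44.009 g/mol = 0.006021 mol
mol H = 2 × 0.0815 g H₂O ÷ 18.015 g/mol = 0.009048 mol
mass O = 0.178 − (0.07232 + 0.009120) = 0.09656 g → mol O = 0.09656 ÷ 15.999 = 0.006035 mol
mass % C = 0.07232 g ÷ 0.178 g × 100%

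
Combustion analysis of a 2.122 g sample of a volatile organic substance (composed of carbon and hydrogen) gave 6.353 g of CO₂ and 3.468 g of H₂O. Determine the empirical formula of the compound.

C3H8

mol C = 6.353 g CO₂ ÷ 44.009 g/mol = 0.14436 mol
mol H = 2 × 3.468 g H₂O ÷ 18.015 g/mol = 0.38501 mol
Divide by the smallest (0.14436 mol): C 1.000, H 2.667
Multiplying each by 3 gives whole numbers: C 3.00, H 8.00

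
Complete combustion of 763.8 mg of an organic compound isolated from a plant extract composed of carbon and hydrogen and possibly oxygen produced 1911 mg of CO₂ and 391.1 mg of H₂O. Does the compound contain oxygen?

yes

mol C = 1.911 g CO₂ ÷ 44.009 g/mol = 0.043423 mol
mol H = 2 × 0.3911 g H₂O ÷ 18.015 g/mol = 0.043419 mol
C and H account for only 0.56532 g of the 0.7638 g sample; the remaining 0.19848 g must be oxygen.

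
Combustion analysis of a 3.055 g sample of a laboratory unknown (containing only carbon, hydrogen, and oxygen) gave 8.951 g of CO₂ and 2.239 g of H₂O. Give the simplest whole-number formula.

C9H11O

mol C = 8.951 g CO₂ ÷ 44.009 g/mol = 0.20339 mol
mol H = 2 × 2.239 g H₂O ÷ 18.015 g/mol = 0.24857 mol
mass O = 3.055 − (2.4429 + 0.25056) = 0.36152 g → mol O = 0.36152 ÷ 15.999 = 0.022596 mol
Divide by the smallest (0.022596 mol): C 9.001, H 11.000, O 1.000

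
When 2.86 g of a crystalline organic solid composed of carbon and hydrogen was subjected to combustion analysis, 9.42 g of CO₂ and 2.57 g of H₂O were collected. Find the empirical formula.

C3H4

mol C = 9.42 g CO₂ ÷ 44.009 g/mol = 0.2140 mol
mol H = 2 × 2.57 g H₂O ÷ 18.015 g/mol = 0.2853 mol
Divide by the smallest (0.2140 mol): C 1.000, H 1.333
Multiplying each by 3 gives whole numbers: C 3.00, H 4.00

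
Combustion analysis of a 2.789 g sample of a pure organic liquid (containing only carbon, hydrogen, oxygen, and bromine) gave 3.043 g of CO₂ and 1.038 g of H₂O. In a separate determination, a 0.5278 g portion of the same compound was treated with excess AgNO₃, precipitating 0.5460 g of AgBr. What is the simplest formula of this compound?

C9H15Br2O5

mol C = 3.043 g CO₂ ÷ 44.009 g/mol = 0.069145 mol
mol H = 2 × 1.038 g H₂O ÷ 18.015 g/mol = 0.11524 mol
From the AgBr data: mol Br per gram of compound = (0.5460 ÷ 187.772) ÷ 0.5278 = 0.0055092 mol/g, so in the 2.789 g combustion sample mol Br = 0.015365 mol
mass O = 2.789 − (0.83050 + 0.11616 + 1.2277) = 0.61459 g → mol O = 0.61459 ÷ 15.999 = 0.038414 mol
Divide by the smallest (0.015365 mol): C 4.500, H 7.500, Br 1.000, O 2.500
Multiplying each by 2 gives whole numbers: C 9.00, H 15.00, Br 2.00, O 5.00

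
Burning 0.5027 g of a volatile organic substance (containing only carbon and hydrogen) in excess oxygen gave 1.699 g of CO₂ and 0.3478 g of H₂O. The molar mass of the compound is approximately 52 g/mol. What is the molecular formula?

mol C = 1.699 g CO₂ ÷ 44.009 g/mol = 0.038606 mol
mol H = 2 × 0.3478 g H₂O ÷ 18.015 g/mol = 0.038612 mol
Divide by the smallest (0.038606 mol): C 1.000, H 1.000
Empirical formula: CH
Empirical-formula mass = 13.02 g/mol; 52 ÷ 13.02 ≈ 4, so the molecular formula is C4H4.

C4H4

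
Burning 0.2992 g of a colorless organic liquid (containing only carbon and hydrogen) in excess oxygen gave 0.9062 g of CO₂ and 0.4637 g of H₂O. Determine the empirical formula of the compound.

mol C = 0.9062 g CO₂ ÷ 44.009 g/mol = 0.020591 mol
mol H = 2 × 0.4637 g H₂O ÷ 18.015 g/mol = 0.051479 mol
Divide by the smallest (0.020591 mol): C 1.000, H 2.500
Multiplying each by 2 gives whole numbers: C 2.00, H 5.00

C2H5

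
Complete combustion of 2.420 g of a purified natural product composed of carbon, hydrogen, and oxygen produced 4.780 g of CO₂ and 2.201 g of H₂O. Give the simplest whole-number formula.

mol C = 4.780 g CO₂ ÷ 44.009 g/mol = 0.10861 mol
mol H = 2 × 2.201 g H₂O ÷ 18.015 g/mol = 0.24435 mol
mass O = 2.420 − (1.3046 + 0.24631) = 0.86913 g → mol O = 0.86913 ÷ 15.999 = 0.054324 mol
Divide by the smallest (0.054324 mol): C 1.999, H 4.498, O 1.000
Multiplying each by 2 gives whole numbers: C 4.00, H 9.00, O 2.00

C4H9O2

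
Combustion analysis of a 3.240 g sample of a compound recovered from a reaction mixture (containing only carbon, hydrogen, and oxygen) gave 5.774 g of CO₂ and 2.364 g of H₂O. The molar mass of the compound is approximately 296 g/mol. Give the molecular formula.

C12H24O8

mol C = 5.774 g CO₂ ÷ 44.009 g/mol = 0.13120 mol
mol H = 2 × 2.364 g H₂O ÷ 18.015 g/mol = 0.26245 mol
mass O = 3.240 − (1.5758 + 0.26455) = 1.3996 g → mol O = 1.3996 ÷ 15.999 = 0.087481 mol
Divide by the smallest (0.087481 mol): C 1.500, H 3.000, O 1.000
Multiplying each by 2 gives whole numbers: C 3.00, H 6.00, O 2.00
Empirical formula: C3H6O2
Empirical-formula mass = 74.08 g/mol; 296 ÷ 74.08 ≈ 4, so the molecular formula is C12H24O8.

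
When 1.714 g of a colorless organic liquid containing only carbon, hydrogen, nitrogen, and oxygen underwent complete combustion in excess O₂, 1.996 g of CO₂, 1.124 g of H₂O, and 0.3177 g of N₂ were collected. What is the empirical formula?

mol C = 1.996 g CO₂ ÷ 44.009 g/mol = 0.045354 mol
mol H = 2 × 1.124 g H₂O ÷ 18.015 g/mol = 0.12478 mol
mol N = 2 × 0.3177 g N₂ ÷ 28.014 g/mol = 0.022682 mol
mass O = 1.714 − (0.54475 + 0.12578 + 0.31770) = 0.72577 g → mol O = 0.72577 ÷ 15.999 = 0.045363 mol
Divide by the smallest (0.022682 mol): C 2.000, H 5.502, N 1.000, O 2.000
Multiplying each by 2 gives whole numbers: C 4.00, H 11.00, N 2.00, O 4.00

C4H11N2O4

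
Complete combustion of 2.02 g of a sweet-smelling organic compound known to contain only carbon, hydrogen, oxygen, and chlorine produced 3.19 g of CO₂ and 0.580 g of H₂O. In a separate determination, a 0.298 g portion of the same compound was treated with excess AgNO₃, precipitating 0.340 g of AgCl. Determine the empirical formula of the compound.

mol C = 3.19 g CO₂ ÷ 44.009 g/mol = 0.07249 mol
mol H = 2 × 0.580 g H₂O ÷ 18.015 g/mol = 0.06439 mol
From the AgCl data: mol Cl per gram of compound = (0.340 ÷ 143.318) ÷ 0.298 = 0.007961 mol/g, so in the 2.02 g combustion sample mol Cl = 0.01608 mol
mass O = 2.02 − (0.8706 + 0.06491 + 0.5701) = 0.5144 g → mol O = 0.5144 ÷ 15.999 = 0.03215 mol
Divide by the smallest (0.01608 mol): C 4.508, H 4.004, Cl 1.000, O 1.999
Multiplying each by 2 gives whole numbers: C 9.02, H 8.01, Cl 2.00, O 4.00

C9H8Cl2O4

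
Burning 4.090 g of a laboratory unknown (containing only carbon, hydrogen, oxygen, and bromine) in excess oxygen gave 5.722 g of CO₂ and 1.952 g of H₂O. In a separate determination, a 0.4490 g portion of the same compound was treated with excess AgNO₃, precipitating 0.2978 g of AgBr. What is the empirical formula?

C9H15BrO5

mol C = 5.722 g CO₂ ÷ 44.009 g/mol = 0.13002 mol
mol H = 2 × 1.952 g H₂O ÷ 18.015 g/mol = 0.21671 mol
From the AgBr data: mol Br per gram of compound = (0.2978 ÷ 187.772) ÷ 0.4490 = 0.0035322 mol/g, so in the 4.090 g combustion sample mol Br = 0.014447 mol
mass O = 4.090 − (1.5617 + 0.21844 + 1.1544) = 1.1555 g → mol O = 1.1555 ÷ 15.999 = 0.072226 mol
Divide by the smallest (0.014447 mol): C 9.000, H 15.000, Br 1.000, O 4.999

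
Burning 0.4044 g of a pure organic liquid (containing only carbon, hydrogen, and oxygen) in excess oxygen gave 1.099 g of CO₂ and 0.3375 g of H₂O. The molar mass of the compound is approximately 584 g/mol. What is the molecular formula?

mol C = 1.099 g CO₂ ÷ 44.009 g/mol = 0.024972 mol
mol H = 2 × 0.3375 g H₂O ÷ 18.015 g/mol = 0.037469 mol
mass O = 0.4044 − (0.29994 + 0.037769) = 0.066691 g → mol O = 0.066691 ÷ 15.999 = 0.0041684 mol
Divide by the smallest (0.0041684 mol): C 5.991, H 8.989, O 1.000
Empirical formula: C6H9O
Empirical-formula mass = 97.14 g/mol; 584 ÷ 97.14 ≈ 6, so the molecular formula is C36H54O6.

C36H54O6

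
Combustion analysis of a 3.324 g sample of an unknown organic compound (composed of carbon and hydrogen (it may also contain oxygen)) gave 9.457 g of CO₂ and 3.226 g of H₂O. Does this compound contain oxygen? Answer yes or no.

yes

mol C = 9.457 g CO₂ ÷ 44.009 g/mol = 0.21489 mol
mol H = 2 × 3.226 g H₂O ÷ 18.015 g/mol = 0.35815 mol
C and H account for only 2.9420 g of the 3.324 g sample; the remaining 0.38197 g must be oxygen.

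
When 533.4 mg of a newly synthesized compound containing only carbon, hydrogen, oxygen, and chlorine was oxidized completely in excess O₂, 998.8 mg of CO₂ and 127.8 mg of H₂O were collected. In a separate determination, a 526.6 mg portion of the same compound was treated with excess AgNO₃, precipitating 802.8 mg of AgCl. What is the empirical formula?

C8H5Cl2O

mol C = 0.9988 g CO₂ ÷ 44.009 g/mol = 0.022695 mol
mol H = 2 × 0.1278 g H₂O ÷ 18.015 g/mol = 0.014188 mol
From the AgCl data: mol Cl per gram of compound = (0.8028 ÷ 143.318) ÷ 0.5266 = 0.010637 mol/g, so in the 0.5334 g combustion sample mol Cl = 0.0056739 mol
mass O = 0.5334 − (0.27259 + 0.014302 + 0.20114) = 0.045366 g → mol O = 0.045366 ÷ 15.999 = 0.0028355 mol
Divide by the smallest (0.0028355 mol): C 8.004, H 5.004, Cl 2.001, O 1.000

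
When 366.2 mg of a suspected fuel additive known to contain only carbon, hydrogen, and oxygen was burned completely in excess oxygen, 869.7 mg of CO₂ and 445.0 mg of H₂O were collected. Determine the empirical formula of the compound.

C4H10O

mol C = 0.8697 g CO₂ ÷ 44.009 g/mol = 0.019762 mol
mol H = 2 × 0.4450 g H₂O ÷ 18.015 g/mol = 0.049403 mol
mass O = 0.3662 − (0.23736 + 0.049799) = 0.079042 g → mol O = 0.079042 ÷ 15.999 = 0.0049404 mol
Divide by the smallest (0.0049404 mol): C 4.000, H 10.000, O 1.000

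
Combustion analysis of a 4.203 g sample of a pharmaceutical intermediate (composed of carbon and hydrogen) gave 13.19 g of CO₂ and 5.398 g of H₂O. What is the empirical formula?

CH2

mol C = 13.19 g CO₂ ÷ 44.009 g/mol = 0.29971 mol
mol H = 2 × 5.398 g H₂O ÷ 18.015 g/mol = 0.59928 mol
Divide by the smallest (0.29971 mol): C 1.000, H 2.000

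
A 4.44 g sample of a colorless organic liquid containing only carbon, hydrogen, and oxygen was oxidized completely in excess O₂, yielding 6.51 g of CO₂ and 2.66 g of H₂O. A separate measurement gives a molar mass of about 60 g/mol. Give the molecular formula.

mol C = 6.51 g CO₂ ÷ 44.009 g/mol = 0.1479 mol
mol H = 2 × 2.66 g H₂O ÷ 18.015 g/mol = 0.2953 mol
mass O = 4.44 − (1.777 + 0.2977) = 2.366 g → mol O = 2.366 ÷ 15.999 = 0.1479 mol
Divide by the smallest (0.1479 mol): C 1.000, H 1.997, O 1.000
Empirical formula: CH2O
Empirical-formula mass = 30.03 g/mol; 60 ÷ 30.03 ≈ 2, so the molecular formula is C2H4O2.

C2H4O2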